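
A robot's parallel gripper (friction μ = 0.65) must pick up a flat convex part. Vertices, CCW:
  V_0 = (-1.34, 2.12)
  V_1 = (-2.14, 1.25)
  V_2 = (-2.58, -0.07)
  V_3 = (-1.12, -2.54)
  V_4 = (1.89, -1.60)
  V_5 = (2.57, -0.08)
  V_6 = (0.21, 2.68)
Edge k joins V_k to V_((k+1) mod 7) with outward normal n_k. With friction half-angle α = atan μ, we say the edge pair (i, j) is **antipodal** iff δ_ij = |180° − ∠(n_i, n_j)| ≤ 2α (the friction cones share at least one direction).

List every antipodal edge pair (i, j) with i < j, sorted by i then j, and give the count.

count = 9; pairs: (0,3), (0,4), (1,3), (1,4), (1,5), (2,4), (2,5), (3,6), (4,6)

α = atan 0.65 = 33.02°;  2α = 66.05°
n_0 = (-0.7361, +0.6769)
n_1 = (-0.9487, +0.3162)
n_2 = (-0.8609, -0.5088)
n_3 = (+0.2981, -0.9545)
n_4 = (+0.9128, -0.4084)
n_5 = (+0.7600, +0.6499)
n_6 = (-0.3398, +0.9405)
  (0,1): δ = 155.84°  ·
  (0,2): δ = 106.81°  ·
  (0,3): δ = 30.06°  ✓
  (0,4): δ = 18.50°  ✓
  (0,5): δ = 83.13°  ·
  (0,6): δ = 152.46°  ·
  (1,2): δ = 130.98°  ·
  (1,3): δ = 54.22°  ✓
  (1,4): δ = 5.67°  ✓
  (1,5): δ = 58.97°  ✓
  (1,6): δ = 128.30°  ·
  (2,3): δ = 103.24°  ·
  (2,4): δ = 54.69°  ✓
  (2,5): δ = 9.95°  ✓
  (2,6): δ = 79.28°  ·
  (3,4): δ = 131.45°  ·
  (3,5): δ = 66.81°  ·
  (3,6): δ = 2.52°  ✓
  (4,5): δ = 115.36°  ·
  (4,6): δ = 46.03°  ✓
  (5,6): δ = 110.67°  ·
antipodal pairs: 9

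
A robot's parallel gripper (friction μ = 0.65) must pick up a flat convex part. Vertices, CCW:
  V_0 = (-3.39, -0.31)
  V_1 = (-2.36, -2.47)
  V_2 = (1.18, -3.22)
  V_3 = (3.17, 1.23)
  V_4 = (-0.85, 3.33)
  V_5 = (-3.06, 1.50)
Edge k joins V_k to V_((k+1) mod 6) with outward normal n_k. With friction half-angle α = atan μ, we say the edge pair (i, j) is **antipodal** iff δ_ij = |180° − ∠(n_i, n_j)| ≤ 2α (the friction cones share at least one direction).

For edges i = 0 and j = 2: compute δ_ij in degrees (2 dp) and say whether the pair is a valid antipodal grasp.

δ = 49.59°, valid

α = atan 0.65 = 33.02°;  2α = 66.05°
edge 0: e_0 = (+1.03, -2.16);  n_0 = (-0.9026, -0.4304)
edge 2: e_2 = (+1.99, +4.45);  n_2 = (+0.9129, -0.4082)
∠(n_0, n_2) = 130.41°
δ = |180° − 130.41°| = 49.59°
49.59° ≤ 2α = 66.05°  →  valid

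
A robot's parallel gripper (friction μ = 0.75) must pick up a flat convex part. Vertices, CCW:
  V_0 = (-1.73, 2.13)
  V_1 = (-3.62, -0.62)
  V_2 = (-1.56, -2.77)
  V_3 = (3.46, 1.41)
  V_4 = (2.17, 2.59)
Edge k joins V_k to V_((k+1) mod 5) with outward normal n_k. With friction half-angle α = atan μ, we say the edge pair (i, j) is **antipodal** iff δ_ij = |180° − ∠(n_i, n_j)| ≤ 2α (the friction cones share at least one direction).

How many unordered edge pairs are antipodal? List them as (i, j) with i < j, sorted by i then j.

α = atan 0.75 = 36.87°;  2α = 73.74°
n_0 = (-0.8241, +0.5664)
n_1 = (-0.7221, -0.6918)
n_2 = (+0.6399, -0.7685)
n_3 = (+0.6749, +0.7379)
n_4 = (-0.1171, +0.9931)
  (0,1): δ = 101.72°  ·
  (0,2): δ = 15.72°  ✓
  (0,3): δ = 82.05°  ·
  (0,4): δ = 131.23°  ·
  (1,2): δ = 93.99°  ·
  (1,3): δ = 3.77°  ✓
  (1,4): δ = 52.95°  ✓
  (2,3): δ = 82.23°  ·
  (2,4): δ = 33.06°  ✓
  (3,4): δ = 130.82°  ·
antipodal pairs: 4

count = 4; pairs: (0,2), (1,3), (1,4), (2,4)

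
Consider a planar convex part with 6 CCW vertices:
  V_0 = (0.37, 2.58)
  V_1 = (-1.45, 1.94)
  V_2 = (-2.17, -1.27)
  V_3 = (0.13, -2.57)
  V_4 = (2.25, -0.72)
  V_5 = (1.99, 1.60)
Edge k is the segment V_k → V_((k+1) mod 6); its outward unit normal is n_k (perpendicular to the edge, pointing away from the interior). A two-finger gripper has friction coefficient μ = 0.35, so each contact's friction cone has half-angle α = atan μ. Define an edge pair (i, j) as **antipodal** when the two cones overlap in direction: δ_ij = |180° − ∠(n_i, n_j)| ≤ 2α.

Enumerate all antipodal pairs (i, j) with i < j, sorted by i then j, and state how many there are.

α = atan 0.35 = 19.29°;  2α = 38.58°
n_0 = (-0.3317, +0.9434)
n_1 = (-0.9758, +0.2189)
n_2 = (-0.4921, -0.8706)
n_3 = (+0.6575, -0.7535)
n_4 = (+0.9938, +0.1114)
n_5 = (+0.5176, +0.8556)
  (0,1): δ = 122.02°  ·
  (0,2): δ = 48.85°  ·
  (0,3): δ = 21.74°  ✓
  (0,4): δ = 77.02°  ·
  (0,5): δ = 129.45°  ·
  (1,2): δ = 106.83°  ·
  (1,3): δ = 36.25°  ✓
  (1,4): δ = 19.04°  ✓
  (1,5): δ = 71.47°  ·
  (2,3): δ = 109.41°  ·
  (2,4): δ = 54.13°  ·
  (2,5): δ = 1.70°  ✓
  (3,4): δ = 124.71°  ·
  (3,5): δ = 72.28°  ·
  (4,5): δ = 127.57°  ·
antipodal pairs: 4

count = 4; pairs: (0,3), (1,3), (1,4), (2,5)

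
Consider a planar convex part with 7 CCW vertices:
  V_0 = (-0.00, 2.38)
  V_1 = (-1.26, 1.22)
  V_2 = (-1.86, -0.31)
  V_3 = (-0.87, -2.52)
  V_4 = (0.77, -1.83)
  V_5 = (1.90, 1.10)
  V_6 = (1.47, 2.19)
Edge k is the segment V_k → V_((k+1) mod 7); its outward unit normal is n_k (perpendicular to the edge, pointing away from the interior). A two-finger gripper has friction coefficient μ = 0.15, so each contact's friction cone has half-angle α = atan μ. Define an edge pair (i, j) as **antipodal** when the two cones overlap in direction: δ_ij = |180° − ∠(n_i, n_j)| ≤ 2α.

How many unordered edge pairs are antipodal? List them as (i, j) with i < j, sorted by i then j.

α = atan 0.15 = 8.53°;  2α = 17.06°
n_0 = (-0.6773, +0.7357)
n_1 = (-0.9310, +0.3651)
n_2 = (-0.9126, -0.4088)
n_3 = (+0.3878, -0.9217)
n_4 = (+0.9330, -0.3598)
n_5 = (+0.9302, +0.3670)
n_6 = (+0.1282, +0.9918)
  (0,1): δ = 154.05°  ·
  (0,2): δ = 108.50°  ·
  (0,3): δ = 19.82°  ·
  (0,4): δ = 26.28°  ·
  (0,5): δ = 68.90°  ·
  (0,6): δ = 130.00°  ·
  (1,2): δ = 134.46°  ·
  (1,3): δ = 45.77°  ·
  (1,4): δ = 0.32°  ✓
  (1,5): δ = 42.94°  ·
  (1,6): δ = 104.05°  ·
  (2,3): δ = 91.31°  ·
  (2,4): δ = 45.22°  ·
  (2,5): δ = 2.60°  ✓
  (2,6): δ = 58.50°  ·
  (3,4): δ = 133.91°  ·
  (3,5): δ = 91.29°  ·
  (3,6): δ = 30.18°  ·
  (4,5): δ = 137.38°  ·
  (4,6): δ = 76.27°  ·
  (5,6): δ = 118.89°  ·
antipodal pairs: 2

count = 2; pairs: (1,4), (2,5)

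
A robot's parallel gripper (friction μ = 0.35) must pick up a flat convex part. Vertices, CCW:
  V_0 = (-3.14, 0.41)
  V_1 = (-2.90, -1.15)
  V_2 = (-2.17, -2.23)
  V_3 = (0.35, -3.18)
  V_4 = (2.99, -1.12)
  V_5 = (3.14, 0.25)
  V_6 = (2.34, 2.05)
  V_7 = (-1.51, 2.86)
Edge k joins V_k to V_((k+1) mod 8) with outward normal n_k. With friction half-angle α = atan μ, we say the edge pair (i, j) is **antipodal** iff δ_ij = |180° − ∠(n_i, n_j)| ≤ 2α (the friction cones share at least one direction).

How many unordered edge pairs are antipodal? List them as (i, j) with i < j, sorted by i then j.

count = 6; pairs: (0,4), (0,5), (1,5), (2,6), (3,7), (4,7)

α = atan 0.35 = 19.29°;  2α = 38.58°
n_0 = (-0.9884, -0.1521)
n_1 = (-0.8285, -0.5600)
n_2 = (-0.3528, -0.9357)
n_3 = (+0.6152, -0.7884)
n_4 = (+0.9941, -0.1088)
n_5 = (+0.9138, +0.4061)
n_6 = (+0.2059, +0.9786)
n_7 = (-0.8326, +0.5539)
  (0,1): δ = 154.69°  ·
  (0,2): δ = 119.40°  ·
  (0,3): δ = 60.78°  ·
  (0,4): δ = 14.99°  ✓
  (0,5): δ = 15.22°  ✓
  (0,6): δ = 69.37°  ·
  (0,7): δ = 137.62°  ·
  (1,2): δ = 144.71°  ·
  (1,3): δ = 86.09°  ·
  (1,4): δ = 40.30°  ·
  (1,5): δ = 10.09°  ✓
  (1,6): δ = 44.06°  ·
  (1,7): δ = 112.31°  ·
  (2,3): δ = 121.38°  ·
  (2,4): δ = 75.59°  ·
  (2,5): δ = 45.38°  ·
  (2,6): δ = 8.77°  ✓
  (2,7): δ = 77.02°  ·
  (3,4): δ = 134.21°  ·
  (3,5): δ = 104.00°  ·
  (3,6): δ = 49.85°  ·
  (3,7): δ = 18.40°  ✓
  (4,5): δ = 149.79°  ·
  (4,6): δ = 95.63°  ·
  (4,7): δ = 27.39°  ✓
  (5,6): δ = 125.84°  ·
  (5,7): δ = 57.60°  ·
  (6,7): δ = 111.75°  ·
antipodal pairs: 6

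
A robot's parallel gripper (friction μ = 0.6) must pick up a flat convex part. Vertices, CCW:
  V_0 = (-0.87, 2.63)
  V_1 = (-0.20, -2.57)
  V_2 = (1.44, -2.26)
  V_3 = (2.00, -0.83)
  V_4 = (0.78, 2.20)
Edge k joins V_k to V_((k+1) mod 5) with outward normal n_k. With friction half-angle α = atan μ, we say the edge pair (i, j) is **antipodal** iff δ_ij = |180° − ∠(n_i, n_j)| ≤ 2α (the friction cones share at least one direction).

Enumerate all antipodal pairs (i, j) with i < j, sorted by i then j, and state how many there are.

count = 3; pairs: (0,2), (0,3), (1,4)

α = atan 0.6 = 30.96°;  2α = 61.93°
n_0 = (-0.9918, -0.1278)
n_1 = (+0.1857, -0.9826)
n_2 = (+0.9311, -0.3646)
n_3 = (+0.9276, +0.3735)
n_4 = (+0.2522, +0.9677)
  (0,1): δ = 86.64°  ·
  (0,2): δ = 28.73°  ✓
  (0,3): δ = 14.59°  ✓
  (0,4): δ = 68.05°  ·
  (1,2): δ = 122.09°  ·
  (1,3): δ = 78.77°  ·
  (1,4): δ = 25.31°  ✓
  (2,3): δ = 136.68°  ·
  (2,4): δ = 83.22°  ·
  (3,4): δ = 126.54°  ·
antipodal pairs: 3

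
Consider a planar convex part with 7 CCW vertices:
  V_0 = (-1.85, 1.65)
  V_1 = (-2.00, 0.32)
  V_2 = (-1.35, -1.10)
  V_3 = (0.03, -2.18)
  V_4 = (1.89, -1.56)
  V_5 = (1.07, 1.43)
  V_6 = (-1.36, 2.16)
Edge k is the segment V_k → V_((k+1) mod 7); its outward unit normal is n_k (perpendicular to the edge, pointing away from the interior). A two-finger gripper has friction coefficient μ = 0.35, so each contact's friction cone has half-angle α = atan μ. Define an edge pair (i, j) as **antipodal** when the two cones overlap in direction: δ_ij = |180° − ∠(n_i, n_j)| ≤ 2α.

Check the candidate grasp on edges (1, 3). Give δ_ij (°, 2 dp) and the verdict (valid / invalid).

α = atan 0.35 = 19.29°;  2α = 38.58°
edge 1: e_1 = (+0.65, -1.42);  n_1 = (-0.9093, -0.4162)
edge 3: e_3 = (+1.86, +0.62);  n_3 = (+0.3162, -0.9487)
∠(n_1, n_3) = 83.84°
δ = |180° − 83.84°| = 96.16°
96.16° > 2α = 38.58°  →  invalid

δ = 96.16°, invalid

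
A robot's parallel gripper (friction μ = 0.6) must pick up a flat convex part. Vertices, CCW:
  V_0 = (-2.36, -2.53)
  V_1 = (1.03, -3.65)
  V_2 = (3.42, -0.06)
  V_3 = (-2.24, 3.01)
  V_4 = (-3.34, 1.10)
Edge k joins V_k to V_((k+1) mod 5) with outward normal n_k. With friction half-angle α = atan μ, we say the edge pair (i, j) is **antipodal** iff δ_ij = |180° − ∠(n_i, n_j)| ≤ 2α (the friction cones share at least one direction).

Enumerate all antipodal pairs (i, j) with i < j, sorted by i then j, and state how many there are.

α = atan 0.6 = 30.96°;  2α = 61.93°
n_0 = (-0.3137, -0.9495)
n_1 = (+0.8324, -0.5542)
n_2 = (+0.4768, +0.8790)
n_3 = (-0.8666, +0.4991)
n_4 = (-0.9654, -0.2606)
  (0,1): δ = 105.37°  ·
  (0,2): δ = 10.19°  ✓
  (0,3): δ = 78.34°  ·
  (0,4): δ = 123.39°  ·
  (1,2): δ = 84.82°  ·
  (1,3): δ = 3.71°  ✓
  (1,4): δ = 48.76°  ✓
  (2,3): δ = 91.46°  ·
  (2,4): δ = 46.42°  ✓
  (3,4): δ = 134.95°  ·
antipodal pairs: 4

count = 4; pairs: (0,2), (1,3), (1,4), (2,4)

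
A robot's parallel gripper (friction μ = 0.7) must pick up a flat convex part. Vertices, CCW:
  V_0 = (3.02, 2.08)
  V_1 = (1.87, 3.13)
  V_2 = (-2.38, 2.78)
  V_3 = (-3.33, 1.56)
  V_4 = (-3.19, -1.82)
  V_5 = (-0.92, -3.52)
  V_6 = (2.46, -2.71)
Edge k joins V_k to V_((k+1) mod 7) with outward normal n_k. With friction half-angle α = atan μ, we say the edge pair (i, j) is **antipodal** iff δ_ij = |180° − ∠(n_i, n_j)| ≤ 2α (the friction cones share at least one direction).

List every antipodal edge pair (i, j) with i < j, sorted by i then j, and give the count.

α = atan 0.7 = 34.99°;  2α = 69.98°
n_0 = (+0.6743, +0.7385)
n_1 = (-0.0821, +0.9966)
n_2 = (-0.7890, +0.6144)
n_3 = (-0.9991, -0.0414)
n_4 = (-0.5994, -0.8004)
n_5 = (+0.2330, -0.9725)
n_6 = (+0.9932, -0.1161)
  (0,1): δ = 132.89°  ·
  (0,2): δ = 85.51°  ·
  (0,3): δ = 45.23°  ✓
  (0,4): δ = 5.57°  ✓
  (0,5): δ = 55.87°  ✓
  (0,6): δ = 125.73°  ·
  (1,2): δ = 132.62°  ·
  (1,3): δ = 92.34°  ·
  (1,4): δ = 41.54°  ✓
  (1,5): δ = 8.77°  ✓
  (1,6): δ = 78.62°  ·
  (2,3): δ = 139.72°  ·
  (2,4): δ = 88.92°  ·
  (2,5): δ = 38.62°  ✓
  (2,6): δ = 31.24°  ✓
  (3,4): δ = 129.20°  ·
  (3,5): δ = 78.90°  ·
  (3,6): δ = 9.04°  ✓
  (4,5): δ = 129.69°  ·
  (4,6): δ = 59.84°  ✓
  (5,6): δ = 110.14°  ·
antipodal pairs: 9

count = 9; pairs: (0,3), (0,4), (0,5), (1,4), (1,5), (2,5), (2,6), (3,6), (4,6)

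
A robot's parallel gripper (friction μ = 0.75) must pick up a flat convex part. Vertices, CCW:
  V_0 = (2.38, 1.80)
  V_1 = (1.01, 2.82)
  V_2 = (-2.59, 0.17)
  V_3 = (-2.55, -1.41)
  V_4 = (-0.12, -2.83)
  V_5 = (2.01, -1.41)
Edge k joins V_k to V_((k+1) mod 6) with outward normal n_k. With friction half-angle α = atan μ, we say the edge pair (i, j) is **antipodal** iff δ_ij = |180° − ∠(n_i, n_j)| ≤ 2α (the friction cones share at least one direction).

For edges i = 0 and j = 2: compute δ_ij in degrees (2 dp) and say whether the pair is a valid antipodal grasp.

α = atan 0.75 = 36.87°;  2α = 73.74°
edge 0: e_0 = (-1.37, +1.02);  n_0 = (+0.5972, +0.8021)
edge 2: e_2 = (+0.04, -1.58);  n_2 = (-0.9997, -0.0253)
∠(n_0, n_2) = 128.12°
δ = |180° − 128.12°| = 51.88°
51.88° ≤ 2α = 73.74°  →  valid

δ = 51.88°, valid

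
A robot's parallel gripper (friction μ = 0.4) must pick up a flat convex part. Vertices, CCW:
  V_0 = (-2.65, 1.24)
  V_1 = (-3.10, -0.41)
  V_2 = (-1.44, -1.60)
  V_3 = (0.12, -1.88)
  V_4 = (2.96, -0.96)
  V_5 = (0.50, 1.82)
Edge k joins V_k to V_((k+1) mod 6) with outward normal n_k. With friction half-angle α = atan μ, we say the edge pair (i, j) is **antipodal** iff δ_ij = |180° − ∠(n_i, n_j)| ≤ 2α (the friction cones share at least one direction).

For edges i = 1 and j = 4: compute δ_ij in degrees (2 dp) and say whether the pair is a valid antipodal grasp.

δ = 12.86°, valid

α = atan 0.4 = 21.80°;  2α = 43.60°
edge 1: e_1 = (+1.66, -1.19);  n_1 = (-0.5826, -0.8127)
edge 4: e_4 = (-2.46, +2.78);  n_4 = (+0.7489, +0.6627)
∠(n_1, n_4) = 167.14°
δ = |180° − 167.14°| = 12.86°
12.86° ≤ 2α = 43.60°  →  valid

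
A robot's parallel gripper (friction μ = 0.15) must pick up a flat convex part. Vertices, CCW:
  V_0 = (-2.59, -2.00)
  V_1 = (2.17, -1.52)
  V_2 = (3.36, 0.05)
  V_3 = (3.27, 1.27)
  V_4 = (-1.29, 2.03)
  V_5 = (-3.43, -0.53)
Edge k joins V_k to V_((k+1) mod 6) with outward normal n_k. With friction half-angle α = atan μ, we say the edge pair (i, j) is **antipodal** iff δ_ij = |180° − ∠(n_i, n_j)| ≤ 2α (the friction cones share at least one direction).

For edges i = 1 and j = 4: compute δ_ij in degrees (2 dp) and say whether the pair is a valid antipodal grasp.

α = atan 0.15 = 8.53°;  2α = 17.06°
edge 1: e_1 = (+1.19, +1.57);  n_1 = (+0.7969, -0.6041)
edge 4: e_4 = (-2.14, -2.56);  n_4 = (-0.7672, +0.6414)
∠(n_1, n_4) = 177.27°
δ = |180° − 177.27°| = 2.73°
2.73° ≤ 2α = 17.06°  →  valid

δ = 2.73°, valid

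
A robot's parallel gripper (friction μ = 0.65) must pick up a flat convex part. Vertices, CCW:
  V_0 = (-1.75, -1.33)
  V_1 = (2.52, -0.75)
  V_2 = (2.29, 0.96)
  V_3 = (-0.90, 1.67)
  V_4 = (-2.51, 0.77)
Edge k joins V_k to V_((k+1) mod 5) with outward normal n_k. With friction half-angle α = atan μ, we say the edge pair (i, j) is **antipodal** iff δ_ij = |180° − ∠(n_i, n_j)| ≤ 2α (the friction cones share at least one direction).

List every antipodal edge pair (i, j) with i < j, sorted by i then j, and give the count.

α = atan 0.65 = 33.02°;  2α = 66.05°
n_0 = (+0.1346, -0.9909)
n_1 = (+0.9911, +0.1333)
n_2 = (+0.2173, +0.9761)
n_3 = (-0.4879, +0.8729)
n_4 = (-0.9403, -0.3403)
  (0,1): δ = 90.07°  ·
  (0,2): δ = 20.28°  ✓
  (0,3): δ = 21.47°  ✓
  (0,4): δ = 102.16°  ·
  (1,2): δ = 110.21°  ·
  (1,3): δ = 68.46°  ·
  (1,4): δ = 12.23°  ✓
  (2,3): δ = 138.25°  ·
  (2,4): δ = 57.56°  ✓
  (3,4): δ = 99.31°  ·
antipodal pairs: 4

count = 4; pairs: (0,2), (0,3), (1,4), (2,4)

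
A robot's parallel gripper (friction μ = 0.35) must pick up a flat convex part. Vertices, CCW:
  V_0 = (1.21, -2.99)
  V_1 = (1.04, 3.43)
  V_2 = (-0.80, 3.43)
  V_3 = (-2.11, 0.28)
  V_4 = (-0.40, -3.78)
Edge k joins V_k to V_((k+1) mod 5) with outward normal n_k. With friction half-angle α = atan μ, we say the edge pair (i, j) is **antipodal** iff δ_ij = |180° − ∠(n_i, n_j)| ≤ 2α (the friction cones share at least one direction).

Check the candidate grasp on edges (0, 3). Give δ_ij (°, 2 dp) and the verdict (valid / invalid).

α = atan 0.35 = 19.29°;  2α = 38.58°
edge 0: e_0 = (-0.17, +6.42);  n_0 = (+0.9996, +0.0265)
edge 3: e_3 = (+1.71, -4.06);  n_3 = (-0.9216, -0.3882)
∠(n_0, n_3) = 158.68°
δ = |180° − 158.68°| = 21.32°
21.32° ≤ 2α = 38.58°  →  valid

δ = 21.32°, valid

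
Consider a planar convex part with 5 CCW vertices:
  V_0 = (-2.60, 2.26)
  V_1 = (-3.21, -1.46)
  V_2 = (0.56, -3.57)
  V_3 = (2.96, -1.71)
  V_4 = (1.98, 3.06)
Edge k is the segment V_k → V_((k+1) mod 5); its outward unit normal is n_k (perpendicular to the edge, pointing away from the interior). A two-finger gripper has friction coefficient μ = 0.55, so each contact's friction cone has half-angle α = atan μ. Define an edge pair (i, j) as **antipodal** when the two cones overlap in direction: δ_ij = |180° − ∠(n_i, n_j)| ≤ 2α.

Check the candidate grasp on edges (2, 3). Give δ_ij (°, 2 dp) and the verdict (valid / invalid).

δ = 116.17°, invalid

α = atan 0.55 = 28.81°;  2α = 57.62°
edge 2: e_2 = (+2.40, +1.86);  n_2 = (+0.6126, -0.7904)
edge 3: e_3 = (-0.98, +4.77);  n_3 = (+0.9795, +0.2012)
∠(n_2, n_3) = 63.83°
δ = |180° − 63.83°| = 116.17°
116.17° > 2α = 57.62°  →  invalid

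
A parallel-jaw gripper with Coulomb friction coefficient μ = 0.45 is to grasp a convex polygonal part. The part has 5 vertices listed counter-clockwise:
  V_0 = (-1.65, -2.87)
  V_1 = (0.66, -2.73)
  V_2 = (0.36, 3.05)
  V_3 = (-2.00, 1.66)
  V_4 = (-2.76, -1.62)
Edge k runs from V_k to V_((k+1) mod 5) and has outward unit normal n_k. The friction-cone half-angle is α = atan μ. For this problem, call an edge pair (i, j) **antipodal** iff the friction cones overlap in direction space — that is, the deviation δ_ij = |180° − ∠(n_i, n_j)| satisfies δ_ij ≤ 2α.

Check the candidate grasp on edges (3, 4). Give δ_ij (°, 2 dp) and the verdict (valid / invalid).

δ = 125.35°, invalid

α = atan 0.45 = 24.23°;  2α = 48.46°
edge 3: e_3 = (-0.76, -3.28);  n_3 = (-0.9742, +0.2257)
edge 4: e_4 = (+1.11, -1.25);  n_4 = (-0.7477, -0.6640)
∠(n_3, n_4) = 54.65°
δ = |180° − 54.65°| = 125.35°
125.35° > 2α = 48.46°  →  invalid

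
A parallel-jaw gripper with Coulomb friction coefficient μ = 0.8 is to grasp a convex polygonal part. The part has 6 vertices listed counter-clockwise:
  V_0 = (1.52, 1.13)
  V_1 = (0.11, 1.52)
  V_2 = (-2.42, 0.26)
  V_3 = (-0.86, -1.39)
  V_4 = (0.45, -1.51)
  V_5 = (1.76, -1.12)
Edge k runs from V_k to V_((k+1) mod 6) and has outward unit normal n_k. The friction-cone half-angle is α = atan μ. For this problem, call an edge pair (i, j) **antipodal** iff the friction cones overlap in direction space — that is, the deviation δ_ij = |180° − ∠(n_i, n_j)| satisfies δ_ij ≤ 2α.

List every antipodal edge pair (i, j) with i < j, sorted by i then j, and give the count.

α = atan 0.8 = 38.66°;  2α = 77.32°
n_0 = (+0.2666, +0.9638)
n_1 = (-0.4458, +0.8951)
n_2 = (-0.7266, -0.6870)
n_3 = (-0.0912, -0.9958)
n_4 = (+0.2853, -0.9584)
n_5 = (+0.9944, +0.1061)
  (0,1): δ = 138.06°  ·
  (0,2): δ = 31.14°  ✓
  (0,3): δ = 10.23°  ✓
  (0,4): δ = 32.04°  ✓
  (0,5): δ = 111.55°  ·
  (1,2): δ = 73.08°  ✓
  (1,3): δ = 31.71°  ✓
  (1,4): δ = 9.90°  ✓
  (1,5): δ = 69.61°  ✓
  (2,3): δ = 138.63°  ·
  (2,4): δ = 116.82°  ·
  (2,5): δ = 37.31°  ✓
  (3,4): δ = 158.19°  ·
  (3,5): δ = 78.68°  ·
  (4,5): δ = 100.49°  ·
antipodal pairs: 8

count = 8; pairs: (0,2), (0,3), (0,4), (1,2), (1,3), (1,4), (1,5), (2,5)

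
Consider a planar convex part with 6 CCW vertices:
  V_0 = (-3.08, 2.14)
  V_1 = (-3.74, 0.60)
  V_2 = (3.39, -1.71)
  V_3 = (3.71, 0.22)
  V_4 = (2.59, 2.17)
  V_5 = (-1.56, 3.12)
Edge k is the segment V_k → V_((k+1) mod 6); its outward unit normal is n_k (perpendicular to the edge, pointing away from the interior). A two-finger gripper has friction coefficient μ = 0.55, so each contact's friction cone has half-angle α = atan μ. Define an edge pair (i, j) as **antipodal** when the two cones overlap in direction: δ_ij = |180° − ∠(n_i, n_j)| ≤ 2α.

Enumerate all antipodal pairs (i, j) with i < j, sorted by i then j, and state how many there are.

α = atan 0.55 = 28.81°;  2α = 57.62°
n_0 = (-0.9191, +0.3939)
n_1 = (-0.3082, -0.9513)
n_2 = (+0.9865, -0.1636)
n_3 = (+0.8671, +0.4981)
n_4 = (+0.2231, +0.9748)
n_5 = (-0.5419, +0.8405)
  (0,1): δ = 84.75°  ·
  (0,2): δ = 13.78°  ✓
  (0,3): δ = 53.07°  ✓
  (0,4): δ = 100.30°  ·
  (0,5): δ = 146.01°  ·
  (1,2): δ = 81.46°  ·
  (1,3): δ = 42.18°  ✓
  (1,4): δ = 5.06°  ✓
  (1,5): δ = 50.76°  ✓
  (2,3): δ = 140.71°  ·
  (2,4): δ = 93.48°  ·
  (2,5): δ = 47.77°  ✓
  (3,4): δ = 132.77°  ·
  (3,5): δ = 87.06°  ·
  (4,5): δ = 134.29°  ·
antipodal pairs: 6

count = 6; pairs: (0,2), (0,3), (1,3), (1,4), (1,5), (2,5)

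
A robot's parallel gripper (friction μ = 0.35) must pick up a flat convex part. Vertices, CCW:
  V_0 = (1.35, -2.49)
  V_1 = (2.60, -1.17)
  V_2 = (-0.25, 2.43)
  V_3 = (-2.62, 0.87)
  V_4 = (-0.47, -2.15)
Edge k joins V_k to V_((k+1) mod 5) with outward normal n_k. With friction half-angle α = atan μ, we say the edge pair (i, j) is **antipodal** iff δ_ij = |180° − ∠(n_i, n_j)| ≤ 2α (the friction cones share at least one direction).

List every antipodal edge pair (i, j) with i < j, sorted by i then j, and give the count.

count = 2; pairs: (0,2), (1,3)

α = atan 0.35 = 19.29°;  2α = 38.58°
n_0 = (+0.7261, -0.6876)
n_1 = (+0.7840, +0.6207)
n_2 = (-0.5498, +0.8353)
n_3 = (-0.8146, -0.5800)
n_4 = (-0.1836, -0.9830)
  (0,1): δ = 98.19°  ·
  (0,2): δ = 13.21°  ✓
  (0,3): δ = 78.89°  ·
  (0,4): δ = 122.86°  ·
  (1,2): δ = 95.01°  ·
  (1,3): δ = 2.92°  ✓
  (1,4): δ = 41.05°  ·
  (2,3): δ = 87.91°  ·
  (2,4): δ = 43.94°  ·
  (3,4): δ = 136.03°  ·
antipodal pairs: 2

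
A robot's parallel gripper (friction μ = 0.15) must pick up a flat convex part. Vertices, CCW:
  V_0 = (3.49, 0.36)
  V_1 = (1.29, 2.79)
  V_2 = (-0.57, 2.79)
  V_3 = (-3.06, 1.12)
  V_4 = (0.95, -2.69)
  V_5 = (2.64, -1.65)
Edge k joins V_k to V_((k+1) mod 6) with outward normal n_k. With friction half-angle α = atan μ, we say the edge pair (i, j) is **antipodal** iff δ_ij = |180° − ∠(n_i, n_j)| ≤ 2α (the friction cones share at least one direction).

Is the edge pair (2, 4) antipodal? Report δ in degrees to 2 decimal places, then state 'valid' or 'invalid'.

α = atan 0.15 = 8.53°;  2α = 17.06°
edge 2: e_2 = (-2.49, -1.67);  n_2 = (-0.5570, +0.8305)
edge 4: e_4 = (+1.69, +1.04);  n_4 = (+0.5241, -0.8517)
∠(n_2, n_4) = 177.76°
δ = |180° − 177.76°| = 2.24°
2.24° ≤ 2α = 17.06°  →  valid

δ = 2.24°, valid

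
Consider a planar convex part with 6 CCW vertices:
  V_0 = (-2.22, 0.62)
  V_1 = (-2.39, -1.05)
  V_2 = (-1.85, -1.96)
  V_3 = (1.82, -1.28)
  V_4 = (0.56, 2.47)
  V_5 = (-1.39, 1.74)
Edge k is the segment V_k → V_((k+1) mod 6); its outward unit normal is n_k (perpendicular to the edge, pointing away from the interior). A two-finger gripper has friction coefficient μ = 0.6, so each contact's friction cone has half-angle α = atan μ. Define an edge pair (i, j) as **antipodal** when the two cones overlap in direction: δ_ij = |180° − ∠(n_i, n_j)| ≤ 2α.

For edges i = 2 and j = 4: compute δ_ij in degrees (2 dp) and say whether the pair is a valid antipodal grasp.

δ = 10.03°, valid

α = atan 0.6 = 30.96°;  2α = 61.93°
edge 2: e_2 = (+3.67, +0.68);  n_2 = (+0.1822, -0.9833)
edge 4: e_4 = (-1.95, -0.73);  n_4 = (-0.3506, +0.9365)
∠(n_2, n_4) = 169.97°
δ = |180° − 169.97°| = 10.03°
10.03° ≤ 2α = 61.93°  →  valid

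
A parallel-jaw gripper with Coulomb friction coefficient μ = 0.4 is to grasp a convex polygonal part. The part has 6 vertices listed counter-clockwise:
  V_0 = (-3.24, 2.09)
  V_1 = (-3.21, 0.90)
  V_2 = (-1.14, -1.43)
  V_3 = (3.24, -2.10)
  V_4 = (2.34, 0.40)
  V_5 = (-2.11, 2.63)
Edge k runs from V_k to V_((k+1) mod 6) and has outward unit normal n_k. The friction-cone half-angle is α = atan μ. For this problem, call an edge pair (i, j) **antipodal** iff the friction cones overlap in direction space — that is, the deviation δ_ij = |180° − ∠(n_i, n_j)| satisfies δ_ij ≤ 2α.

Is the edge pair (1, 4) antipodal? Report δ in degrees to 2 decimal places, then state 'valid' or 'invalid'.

δ = 21.77°, valid

α = atan 0.4 = 21.80°;  2α = 43.60°
edge 1: e_1 = (+2.07, -2.33);  n_1 = (-0.7476, -0.6642)
edge 4: e_4 = (-4.45, +2.23);  n_4 = (+0.4480, +0.8940)
∠(n_1, n_4) = 158.23°
δ = |180° − 158.23°| = 21.77°
21.77° ≤ 2α = 43.60°  →  valid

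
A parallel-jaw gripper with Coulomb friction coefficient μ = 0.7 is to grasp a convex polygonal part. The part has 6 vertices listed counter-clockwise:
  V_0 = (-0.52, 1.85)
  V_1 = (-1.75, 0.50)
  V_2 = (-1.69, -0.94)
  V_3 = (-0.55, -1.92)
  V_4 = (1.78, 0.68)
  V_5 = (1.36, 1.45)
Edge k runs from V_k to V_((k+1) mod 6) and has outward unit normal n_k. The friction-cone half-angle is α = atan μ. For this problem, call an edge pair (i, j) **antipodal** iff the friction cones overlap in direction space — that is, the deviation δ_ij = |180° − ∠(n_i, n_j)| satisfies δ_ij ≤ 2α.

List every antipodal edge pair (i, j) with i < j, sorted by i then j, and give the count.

count = 6; pairs: (0,3), (1,3), (1,4), (2,4), (2,5), (3,5)

α = atan 0.7 = 34.99°;  2α = 69.98°
n_0 = (-0.7392, +0.6735)
n_1 = (-0.9991, -0.0416)
n_2 = (-0.6519, -0.7583)
n_3 = (+0.7447, -0.6674)
n_4 = (+0.8779, +0.4789)
n_5 = (+0.2081, +0.9781)
  (0,1): δ = 135.28°  ·
  (0,2): δ = 88.35°  ·
  (0,3): δ = 0.47°  ✓
  (0,4): δ = 70.95°  ·
  (0,5): δ = 120.33°  ·
  (1,2): δ = 133.07°  ·
  (1,3): δ = 44.25°  ✓
  (1,4): δ = 26.22°  ✓
  (1,5): δ = 75.60°  ·
  (2,3): δ = 91.18°  ·
  (2,4): δ = 20.71°  ✓
  (2,5): δ = 28.67°  ✓
  (3,4): δ = 109.52°  ·
  (3,5): δ = 60.15°  ✓
  (4,5): δ = 130.62°  ·
antipodal pairs: 6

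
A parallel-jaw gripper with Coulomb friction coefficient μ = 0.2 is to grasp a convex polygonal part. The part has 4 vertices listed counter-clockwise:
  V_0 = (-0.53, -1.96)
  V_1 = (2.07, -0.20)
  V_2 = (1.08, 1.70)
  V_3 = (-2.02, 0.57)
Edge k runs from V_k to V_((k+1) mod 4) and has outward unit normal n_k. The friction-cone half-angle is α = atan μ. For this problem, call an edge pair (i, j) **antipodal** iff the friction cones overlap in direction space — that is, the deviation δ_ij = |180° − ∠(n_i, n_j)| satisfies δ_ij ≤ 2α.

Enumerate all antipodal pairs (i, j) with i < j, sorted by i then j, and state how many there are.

α = atan 0.2 = 11.31°;  2α = 22.62°
n_0 = (+0.5606, -0.8281)
n_1 = (+0.8868, +0.4621)
n_2 = (-0.3425, +0.9395)
n_3 = (-0.8617, -0.5075)
  (0,1): δ = 96.57°  ·
  (0,2): δ = 14.07°  ✓
  (0,3): δ = 86.40°  ·
  (1,2): δ = 97.49°  ·
  (1,3): δ = 2.97°  ✓
  (2,3): δ = 79.53°  ·
antipodal pairs: 2

count = 2; pairs: (0,2), (1,3)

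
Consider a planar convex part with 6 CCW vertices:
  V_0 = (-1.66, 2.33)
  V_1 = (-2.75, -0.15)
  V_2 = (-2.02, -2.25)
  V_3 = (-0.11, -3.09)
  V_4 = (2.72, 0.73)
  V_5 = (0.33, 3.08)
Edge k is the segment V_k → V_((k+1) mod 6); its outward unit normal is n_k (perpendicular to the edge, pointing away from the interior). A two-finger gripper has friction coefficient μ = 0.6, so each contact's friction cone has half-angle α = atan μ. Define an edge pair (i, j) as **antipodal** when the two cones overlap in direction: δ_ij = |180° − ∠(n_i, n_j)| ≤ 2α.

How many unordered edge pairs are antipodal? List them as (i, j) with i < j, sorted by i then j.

count = 6; pairs: (0,3), (1,3), (1,4), (2,4), (2,5), (3,5)

α = atan 0.6 = 30.96°;  2α = 61.93°
n_0 = (-0.9155, +0.4024)
n_1 = (-0.9446, -0.3283)
n_2 = (-0.4026, -0.9154)
n_3 = (+0.8035, -0.5953)
n_4 = (+0.7011, +0.7130)
n_5 = (-0.3527, +0.9357)
  (0,1): δ = 137.11°  ·
  (0,2): δ = 90.01°  ·
  (0,3): δ = 12.81°  ✓
  (0,4): δ = 69.21°  ·
  (0,5): δ = 134.38°  ·
  (1,2): δ = 132.91°  ·
  (1,3): δ = 55.70°  ✓
  (1,4): δ = 26.32°  ✓
  (1,5): δ = 91.48°  ·
  (2,3): δ = 102.79°  ·
  (2,4): δ = 20.78°  ✓
  (2,5): δ = 44.39°  ✓
  (3,4): δ = 97.98°  ·
  (3,5): δ = 32.82°  ✓
  (4,5): δ = 114.83°  ·
antipodal pairs: 6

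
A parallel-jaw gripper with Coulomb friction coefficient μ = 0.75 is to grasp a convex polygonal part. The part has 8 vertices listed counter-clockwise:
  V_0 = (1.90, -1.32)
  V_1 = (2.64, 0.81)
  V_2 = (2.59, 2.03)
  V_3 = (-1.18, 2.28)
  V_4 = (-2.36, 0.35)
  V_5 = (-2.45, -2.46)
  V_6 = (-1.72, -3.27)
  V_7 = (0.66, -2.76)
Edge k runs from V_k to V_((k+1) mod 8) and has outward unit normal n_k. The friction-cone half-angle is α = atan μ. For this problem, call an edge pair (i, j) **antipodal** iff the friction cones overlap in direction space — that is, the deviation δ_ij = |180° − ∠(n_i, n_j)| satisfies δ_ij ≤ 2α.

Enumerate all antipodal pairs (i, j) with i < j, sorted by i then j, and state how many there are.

count = 12; pairs: (0,3), (0,4), (0,5), (1,3), (1,4), (1,5), (2,5), (2,6), (2,7), (3,6), (3,7), (4,7)

α = atan 0.75 = 36.87°;  2α = 73.74°
n_0 = (+0.9446, -0.3282)
n_1 = (+0.9992, +0.0409)
n_2 = (+0.0662, +0.9978)
n_3 = (-0.8532, +0.5216)
n_4 = (-0.9995, +0.0320)
n_5 = (-0.7428, -0.6695)
n_6 = (+0.2095, -0.9778)
n_7 = (+0.7578, -0.6525)
  (0,1): δ = 158.49°  ·
  (0,2): δ = 74.64°  ·
  (0,3): δ = 12.28°  ✓
  (0,4): δ = 17.32°  ✓
  (0,5): δ = 61.18°  ✓
  (0,6): δ = 121.25°  ·
  (0,7): δ = 158.43°  ·
  (1,2): δ = 96.14°  ·
  (1,3): δ = 33.79°  ✓
  (1,4): δ = 4.18°  ✓
  (1,5): δ = 39.68°  ✓
  (1,6): δ = 99.75°  ·
  (1,7): δ = 136.92°  ·
  (2,3): δ = 117.65°  ·
  (2,4): δ = 88.04°  ·
  (2,5): δ = 44.18°  ✓
  (2,6): δ = 15.89°  ✓
  (2,7): δ = 53.06°  ✓
  (3,4): δ = 150.39°  ·
  (3,5): δ = 106.53°  ·
  (3,6): δ = 46.46°  ✓
  (3,7): δ = 9.29°  ✓
  (4,5): δ = 136.14°  ·
  (4,6): δ = 76.07°  ·
  (4,7): δ = 38.90°  ✓
  (5,6): δ = 119.93°  ·
  (5,7): δ = 82.76°  ·
  (6,7): δ = 142.83°  ·
antipodal pairs: 12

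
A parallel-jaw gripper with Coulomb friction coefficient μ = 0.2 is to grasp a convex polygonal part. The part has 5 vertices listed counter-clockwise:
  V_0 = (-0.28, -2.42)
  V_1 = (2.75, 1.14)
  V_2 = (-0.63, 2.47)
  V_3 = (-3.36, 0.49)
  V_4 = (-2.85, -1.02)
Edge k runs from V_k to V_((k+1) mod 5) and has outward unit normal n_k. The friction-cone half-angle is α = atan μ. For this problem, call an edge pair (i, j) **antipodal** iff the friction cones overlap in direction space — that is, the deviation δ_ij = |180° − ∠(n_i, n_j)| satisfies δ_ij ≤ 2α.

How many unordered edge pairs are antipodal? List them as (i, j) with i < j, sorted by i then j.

α = atan 0.2 = 11.31°;  2α = 22.62°
n_0 = (+0.7615, -0.6481)
n_1 = (+0.3662, +0.9306)
n_2 = (-0.5871, +0.8095)
n_3 = (-0.9474, -0.3200)
n_4 = (-0.4784, -0.8782)
  (0,1): δ = 71.08°  ·
  (0,2): δ = 13.65°  ✓
  (0,3): δ = 59.06°  ·
  (0,4): δ = 101.82°  ·
  (1,2): δ = 122.57°  ·
  (1,3): δ = 49.86°  ·
  (1,4): δ = 7.10°  ✓
  (2,3): δ = 107.29°  ·
  (2,4): δ = 64.53°  ·
  (3,4): δ = 137.24°  ·
antipodal pairs: 2

count = 2; pairs: (0,2), (1,4)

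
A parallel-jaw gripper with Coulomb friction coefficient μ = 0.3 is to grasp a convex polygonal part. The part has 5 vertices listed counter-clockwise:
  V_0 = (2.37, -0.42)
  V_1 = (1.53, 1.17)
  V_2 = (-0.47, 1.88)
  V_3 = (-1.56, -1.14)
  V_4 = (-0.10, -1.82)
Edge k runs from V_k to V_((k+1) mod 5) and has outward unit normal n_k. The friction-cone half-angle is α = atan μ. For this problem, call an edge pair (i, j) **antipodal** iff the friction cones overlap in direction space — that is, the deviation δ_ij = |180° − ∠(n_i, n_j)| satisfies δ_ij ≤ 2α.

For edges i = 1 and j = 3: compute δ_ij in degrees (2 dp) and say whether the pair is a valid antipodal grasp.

α = atan 0.3 = 16.70°;  2α = 33.40°
edge 1: e_1 = (-2.00, +0.71);  n_1 = (+0.3345, +0.9424)
edge 3: e_3 = (+1.46, -0.68);  n_3 = (-0.4222, -0.9065)
∠(n_1, n_3) = 174.57°
δ = |180° − 174.57°| = 5.43°
5.43° ≤ 2α = 33.40°  →  valid

δ = 5.43°, valid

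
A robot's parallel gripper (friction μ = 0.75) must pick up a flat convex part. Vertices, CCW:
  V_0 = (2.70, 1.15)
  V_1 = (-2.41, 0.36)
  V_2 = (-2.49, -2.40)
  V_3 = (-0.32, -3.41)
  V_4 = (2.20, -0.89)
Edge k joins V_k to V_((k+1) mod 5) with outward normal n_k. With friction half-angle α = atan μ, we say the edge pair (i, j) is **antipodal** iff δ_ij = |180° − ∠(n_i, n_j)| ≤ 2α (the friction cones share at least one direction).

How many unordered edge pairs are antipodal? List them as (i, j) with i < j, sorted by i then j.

α = atan 0.75 = 36.87°;  2α = 73.74°
n_0 = (-0.1528, +0.9883)
n_1 = (-0.9996, +0.0290)
n_2 = (-0.4220, -0.9066)
n_3 = (+0.7071, -0.7071)
n_4 = (+0.9713, -0.2381)
  (0,1): δ = 100.45°  ·
  (0,2): δ = 33.75°  ✓
  (0,3): δ = 36.21°  ✓
  (0,4): δ = 67.44°  ✓
  (1,2): δ = 113.30°  ·
  (1,3): δ = 43.34°  ✓
  (1,4): δ = 12.11°  ✓
  (2,3): δ = 110.04°  ·
  (2,4): δ = 78.81°  ·
  (3,4): δ = 148.77°  ·
antipodal pairs: 5

count = 5; pairs: (0,2), (0,3), (0,4), (1,3), (1,4)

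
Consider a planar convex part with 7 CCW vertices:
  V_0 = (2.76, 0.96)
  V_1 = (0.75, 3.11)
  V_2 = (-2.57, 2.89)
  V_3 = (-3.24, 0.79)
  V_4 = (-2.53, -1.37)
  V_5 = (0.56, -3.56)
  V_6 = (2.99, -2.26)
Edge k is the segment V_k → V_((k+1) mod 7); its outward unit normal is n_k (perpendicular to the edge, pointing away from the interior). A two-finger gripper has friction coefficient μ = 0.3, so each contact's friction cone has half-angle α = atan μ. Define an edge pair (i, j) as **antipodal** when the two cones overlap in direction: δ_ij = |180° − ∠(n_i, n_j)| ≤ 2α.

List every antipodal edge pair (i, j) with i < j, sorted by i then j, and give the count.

α = atan 0.3 = 16.70°;  2α = 33.40°
n_0 = (+0.7305, +0.6829)
n_1 = (-0.0661, +0.9978)
n_2 = (-0.9527, +0.3040)
n_3 = (-0.9500, -0.3123)
n_4 = (-0.5782, -0.8159)
n_5 = (+0.4717, -0.8817)
n_6 = (+0.9975, +0.0712)
  (0,1): δ = 129.28°  ·
  (0,2): δ = 60.77°  ·
  (0,3): δ = 24.88°  ✓
  (0,4): δ = 11.60°  ✓
  (0,5): δ = 75.07°  ·
  (0,6): δ = 141.01°  ·
  (1,2): δ = 111.49°  ·
  (1,3): δ = 75.60°  ·
  (1,4): δ = 39.12°  ·
  (1,5): δ = 24.35°  ✓
  (1,6): δ = 90.29°  ·
  (2,3): δ = 144.11°  ·
  (2,4): δ = 107.63°  ·
  (2,5): δ = 44.16°  ·
  (2,6): δ = 21.78°  ✓
  (3,4): δ = 143.52°  ·
  (3,5): δ = 80.05°  ·
  (3,6): δ = 14.11°  ✓
  (4,5): δ = 116.53°  ·
  (4,6): δ = 50.59°  ·
  (5,6): δ = 114.06°  ·
antipodal pairs: 5

count = 5; pairs: (0,3), (0,4), (1,5), (2,6), (3,6)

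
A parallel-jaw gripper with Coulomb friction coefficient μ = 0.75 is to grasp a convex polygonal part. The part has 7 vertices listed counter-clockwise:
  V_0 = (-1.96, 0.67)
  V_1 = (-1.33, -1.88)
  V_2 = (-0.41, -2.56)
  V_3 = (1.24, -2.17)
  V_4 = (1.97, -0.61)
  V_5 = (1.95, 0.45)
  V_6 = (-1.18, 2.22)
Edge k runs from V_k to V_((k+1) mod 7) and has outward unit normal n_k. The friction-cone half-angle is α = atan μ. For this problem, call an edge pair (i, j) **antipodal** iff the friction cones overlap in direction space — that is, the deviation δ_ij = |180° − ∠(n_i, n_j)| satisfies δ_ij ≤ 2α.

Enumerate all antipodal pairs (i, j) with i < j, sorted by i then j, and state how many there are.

count = 9; pairs: (0,3), (0,4), (0,5), (1,4), (1,5), (2,5), (2,6), (3,6), (4,6)

α = atan 0.75 = 36.87°;  2α = 73.74°
n_0 = (-0.9708, -0.2398)
n_1 = (-0.5944, -0.8042)
n_2 = (+0.2300, -0.9732)
n_3 = (+0.9057, -0.4238)
n_4 = (+0.9998, +0.0189)
n_5 = (+0.4922, +0.8705)
n_6 = (-0.8933, +0.4495)
  (0,1): δ = 140.35°  ·
  (0,2): δ = 90.58°  ·
  (0,3): δ = 38.95°  ✓
  (0,4): δ = 12.80°  ✓
  (0,5): δ = 46.63°  ✓
  (0,6): δ = 139.41°  ·
  (1,2): δ = 130.23°  ·
  (1,3): δ = 78.61°  ·
  (1,4): δ = 52.45°  ✓
  (1,5): δ = 6.98°  ✓
  (1,6): δ = 99.76°  ·
  (2,3): δ = 128.38°  ·
  (2,4): δ = 102.22°  ·
  (2,5): δ = 42.79°  ✓
  (2,6): δ = 49.99°  ✓
  (3,4): δ = 153.84°  ·
  (3,5): δ = 94.41°  ·
  (3,6): δ = 1.64°  ✓
  (4,5): δ = 120.57°  ·
  (4,6): δ = 27.79°  ✓
  (5,6): δ = 87.22°  ·
antipodal pairs: 9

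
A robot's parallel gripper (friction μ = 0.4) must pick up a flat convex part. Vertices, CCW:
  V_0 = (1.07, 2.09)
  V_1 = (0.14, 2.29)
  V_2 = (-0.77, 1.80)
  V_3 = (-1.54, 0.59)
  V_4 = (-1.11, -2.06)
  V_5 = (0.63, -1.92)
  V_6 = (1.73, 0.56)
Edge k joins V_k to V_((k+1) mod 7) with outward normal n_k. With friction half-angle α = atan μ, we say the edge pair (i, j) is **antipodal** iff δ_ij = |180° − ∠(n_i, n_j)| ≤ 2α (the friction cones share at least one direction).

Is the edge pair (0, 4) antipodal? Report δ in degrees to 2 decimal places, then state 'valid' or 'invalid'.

α = atan 0.4 = 21.80°;  2α = 43.60°
edge 0: e_0 = (-0.93, +0.20);  n_0 = (+0.2102, +0.9776)
edge 4: e_4 = (+1.74, +0.14);  n_4 = (+0.0802, -0.9968)
∠(n_0, n_4) = 163.26°
δ = |180° − 163.26°| = 16.74°
16.74° ≤ 2α = 43.60°  →  valid

δ = 16.74°, valid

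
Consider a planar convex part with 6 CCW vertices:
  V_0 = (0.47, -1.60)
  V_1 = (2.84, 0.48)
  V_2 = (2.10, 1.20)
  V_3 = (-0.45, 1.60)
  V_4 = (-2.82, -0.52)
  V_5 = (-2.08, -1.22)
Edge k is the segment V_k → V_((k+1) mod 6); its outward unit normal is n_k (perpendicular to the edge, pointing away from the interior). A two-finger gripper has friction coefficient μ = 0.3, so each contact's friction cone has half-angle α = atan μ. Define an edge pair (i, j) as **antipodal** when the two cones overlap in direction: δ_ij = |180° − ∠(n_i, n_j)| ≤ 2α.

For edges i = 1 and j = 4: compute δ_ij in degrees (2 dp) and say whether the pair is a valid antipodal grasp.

α = atan 0.3 = 16.70°;  2α = 33.40°
edge 1: e_1 = (-0.74, +0.72);  n_1 = (+0.6974, +0.7167)
edge 4: e_4 = (+0.74, -0.70);  n_4 = (-0.6872, -0.7265)
∠(n_1, n_4) = 179.19°
δ = |180° − 179.19°| = 0.81°
0.81° ≤ 2α = 33.40°  →  valid

δ = 0.81°, valid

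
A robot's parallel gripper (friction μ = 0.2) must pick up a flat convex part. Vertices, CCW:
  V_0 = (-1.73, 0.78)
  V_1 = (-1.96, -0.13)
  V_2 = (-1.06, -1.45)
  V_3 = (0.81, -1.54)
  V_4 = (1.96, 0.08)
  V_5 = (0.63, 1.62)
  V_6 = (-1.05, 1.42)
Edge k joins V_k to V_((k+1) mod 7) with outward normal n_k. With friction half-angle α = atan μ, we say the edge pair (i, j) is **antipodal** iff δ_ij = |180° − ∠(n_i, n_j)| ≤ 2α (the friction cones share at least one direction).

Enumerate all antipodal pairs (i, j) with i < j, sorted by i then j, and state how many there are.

count = 4; pairs: (0,3), (1,4), (2,5), (3,6)

α = atan 0.2 = 11.31°;  2α = 22.62°
n_0 = (-0.9695, +0.2450)
n_1 = (-0.8262, -0.5633)
n_2 = (-0.0481, -0.9988)
n_3 = (+0.8154, -0.5789)
n_4 = (+0.7568, +0.6536)
n_5 = (-0.1182, +0.9930)
n_6 = (-0.6854, +0.7282)
  (0,1): δ = 131.53°  ·
  (0,2): δ = 78.57°  ·
  (0,3): δ = 21.19°  ✓
  (0,4): δ = 55.00°  ·
  (0,5): δ = 110.97°  ·
  (0,6): δ = 147.45°  ·
  (1,2): δ = 127.04°  ·
  (1,3): δ = 69.66°  ·
  (1,4): δ = 6.53°  ✓
  (1,5): δ = 62.50°  ·
  (1,6): δ = 98.98°  ·
  (2,3): δ = 122.61°  ·
  (2,4): δ = 46.43°  ·
  (2,5): δ = 9.54°  ✓
  (2,6): δ = 46.02°  ·
  (3,4): δ = 103.81°  ·
  (3,5): δ = 47.84°  ·
  (3,6): δ = 11.37°  ✓
  (4,5): δ = 124.03°  ·
  (4,6): δ = 87.55°  ·
  (5,6): δ = 143.52°  ·
antipodal pairs: 4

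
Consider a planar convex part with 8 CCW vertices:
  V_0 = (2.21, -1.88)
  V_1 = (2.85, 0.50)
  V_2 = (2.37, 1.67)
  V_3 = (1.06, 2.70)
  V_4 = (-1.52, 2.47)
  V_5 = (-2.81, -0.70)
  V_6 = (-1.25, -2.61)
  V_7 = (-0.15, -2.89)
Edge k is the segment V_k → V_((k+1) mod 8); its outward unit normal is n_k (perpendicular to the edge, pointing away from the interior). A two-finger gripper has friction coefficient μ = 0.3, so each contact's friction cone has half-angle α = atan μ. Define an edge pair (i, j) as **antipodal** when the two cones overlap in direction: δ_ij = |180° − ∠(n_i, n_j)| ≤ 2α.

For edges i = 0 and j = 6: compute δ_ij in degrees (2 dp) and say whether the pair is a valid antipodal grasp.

δ = 90.77°, invalid

α = atan 0.3 = 16.70°;  2α = 33.40°
edge 0: e_0 = (+0.64, +2.38);  n_0 = (+0.9657, -0.2597)
edge 6: e_6 = (+1.10, -0.28);  n_6 = (-0.2467, -0.9691)
∠(n_0, n_6) = 89.23°
δ = |180° − 89.23°| = 90.77°
90.77° > 2α = 33.40°  →  invalid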